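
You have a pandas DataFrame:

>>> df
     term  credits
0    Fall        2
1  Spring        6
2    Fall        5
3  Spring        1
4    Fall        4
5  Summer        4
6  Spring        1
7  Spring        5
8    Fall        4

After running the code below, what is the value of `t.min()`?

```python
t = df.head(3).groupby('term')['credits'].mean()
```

take first 3 rows:
     term  credits
0    Fall        2
1  Spring        6
2    Fall        5
group by term, mean of credits:
term
Fall      3.5
Spring    6.0
Name: credits, dtype: float64
Finally, min of the resulting series = 3.5.

3.5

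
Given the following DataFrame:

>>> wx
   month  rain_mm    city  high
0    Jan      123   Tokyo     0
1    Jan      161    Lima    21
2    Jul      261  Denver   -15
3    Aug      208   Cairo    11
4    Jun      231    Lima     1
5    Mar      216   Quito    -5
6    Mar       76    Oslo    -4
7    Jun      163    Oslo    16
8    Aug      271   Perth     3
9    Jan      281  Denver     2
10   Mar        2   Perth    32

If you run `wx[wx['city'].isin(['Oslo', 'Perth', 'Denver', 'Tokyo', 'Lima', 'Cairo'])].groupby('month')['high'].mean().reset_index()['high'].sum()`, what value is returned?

22.1666666667

filter rows where city in ['Oslo', 'Perth', 'Denver', 'Tokyo', 'Lima', 'Cairo']:
   month  rain_mm    city  high
0    Jan      123   Tokyo     0
1    Jan      161    Lima    21
2    Jul      261  Denver   -15
3    Aug      208   Cairo    11
4    Jun      231    Lima     1
6    Mar       76    Oslo    -4
7    Jun      163    Oslo    16
8    Aug      271   Perth     3
9    Jan      281  Denver     2
10   Mar        2   Perth    32
group by month, mean of high:
month
Aug     7.000000
Jan     7.666667
Jul   -15.000000
Jun     8.500000
Mar    14.000000
Name: high, dtype: float64
reset_index():
  month       high
0   Aug   7.000000
1   Jan   7.666667
2   Jul -15.000000
3   Jun   8.500000
4   Mar  14.000000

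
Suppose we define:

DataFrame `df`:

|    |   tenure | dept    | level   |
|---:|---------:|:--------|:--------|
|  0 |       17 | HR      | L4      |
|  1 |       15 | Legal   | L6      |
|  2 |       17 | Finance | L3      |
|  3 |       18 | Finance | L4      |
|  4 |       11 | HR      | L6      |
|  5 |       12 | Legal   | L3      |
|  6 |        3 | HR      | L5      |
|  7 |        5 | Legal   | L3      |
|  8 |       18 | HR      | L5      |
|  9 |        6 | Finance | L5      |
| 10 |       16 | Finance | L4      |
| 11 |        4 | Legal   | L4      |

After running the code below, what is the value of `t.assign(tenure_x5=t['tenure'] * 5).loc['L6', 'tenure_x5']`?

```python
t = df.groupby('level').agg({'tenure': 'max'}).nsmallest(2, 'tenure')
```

75

group by level, max of tenure:
       tenure
level        
L3         17
L4         18
L5         18
L6         15
take 2 rows with smallest tenure:
       tenure
level        
L6         15
L3         17
add column tenure_x5 = t['tenure'] * 5:
       tenure  tenure_x5
level                   
L6         15         75
L3         17         85
value at row 'L6', column 'tenure_x5' → 75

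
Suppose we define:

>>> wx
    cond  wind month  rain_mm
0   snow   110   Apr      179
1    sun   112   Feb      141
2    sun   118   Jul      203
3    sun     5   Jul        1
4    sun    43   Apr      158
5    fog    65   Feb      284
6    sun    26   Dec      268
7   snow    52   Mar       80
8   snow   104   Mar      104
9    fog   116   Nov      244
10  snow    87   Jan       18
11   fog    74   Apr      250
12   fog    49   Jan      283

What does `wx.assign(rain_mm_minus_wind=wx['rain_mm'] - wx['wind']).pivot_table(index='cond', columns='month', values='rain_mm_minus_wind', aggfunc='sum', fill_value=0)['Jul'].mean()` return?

27.0

add column rain_mm_minus_wind = wx['rain_mm'] - wx['wind']:
    cond  wind month  rain_mm  rain_mm_minus_wind
0   snow   110   Apr      179                  69
1    sun   112   Feb      141                  29
2    sun   118   Jul      203                  85
3    sun     5   Jul        1                  -4
4    sun    43   Apr      158                 115
5    fog    65   Feb      284                 219
6    sun    26   Dec      268                 242
7   snow    52   Mar       80                  28
8   snow   104   Mar      104                   0
9    fog   116   Nov      244                 128
10  snow    87   Jan       18                 -69
11   fog    74   Apr      250                 176
12   fog    49   Jan      283                 234
pivot: rows=cond, cols=month, sum(rain_mm_minus_wind):
month  Apr  Dec  Feb  Jan  Jul  Mar  Nov
cond                                    
fog    176    0  219  234    0    0  128
snow    69    0    0  -69    0   28    0
sun    115  242   29    0   81    0    0
The mean of column 'Jul' is 27.0.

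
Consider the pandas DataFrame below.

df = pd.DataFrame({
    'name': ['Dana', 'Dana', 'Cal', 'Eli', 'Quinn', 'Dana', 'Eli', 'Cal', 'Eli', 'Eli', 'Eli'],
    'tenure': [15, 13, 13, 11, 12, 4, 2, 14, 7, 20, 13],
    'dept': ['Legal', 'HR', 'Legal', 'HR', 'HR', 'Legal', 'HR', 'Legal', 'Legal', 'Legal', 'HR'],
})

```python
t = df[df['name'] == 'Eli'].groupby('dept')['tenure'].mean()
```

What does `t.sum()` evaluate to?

22.1666666667

filter rows where name == 'Eli':
   name  tenure   dept
3   Eli      11     HR
6   Eli       2     HR
8   Eli       7  Legal
9   Eli      20  Legal
10  Eli      13     HR
group by dept, mean of tenure:
dept
HR        8.666667
Legal    13.500000
Name: tenure, dtype: float64
sum of the resulting series → 22.1666666667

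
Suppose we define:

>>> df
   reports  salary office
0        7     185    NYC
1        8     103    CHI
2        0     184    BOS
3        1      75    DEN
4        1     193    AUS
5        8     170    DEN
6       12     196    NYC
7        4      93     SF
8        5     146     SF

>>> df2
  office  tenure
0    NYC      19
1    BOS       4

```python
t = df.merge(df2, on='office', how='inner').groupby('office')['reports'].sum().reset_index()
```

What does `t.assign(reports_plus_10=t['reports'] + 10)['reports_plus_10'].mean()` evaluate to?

19.5

merge on 'office' (how='inner') → 3 rows:
   reports  salary office  tenure
0        7     185    NYC      19
1        0     184    BOS       4
2       12     196    NYC      19
group by office, sum of reports:
office
BOS     0
NYC    19
Name: reports, dtype: int64
reset_index():
  office  reports
0    BOS        0
1    NYC       19
add column reports_plus_10 = t['reports'] + 10:
  office  reports  reports_plus_10
0    BOS        0               10
1    NYC       19               29
So mean() = 19.5.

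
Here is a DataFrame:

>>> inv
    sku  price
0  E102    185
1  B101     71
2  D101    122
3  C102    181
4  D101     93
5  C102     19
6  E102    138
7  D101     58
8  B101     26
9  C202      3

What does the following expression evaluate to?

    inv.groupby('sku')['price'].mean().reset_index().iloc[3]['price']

91.0

group by sku, mean of price:
sku
B101     48.5
C102    100.0
C202      3.0
D101     91.0
E102    161.5
Name: price, dtype: float64
reset_index():
    sku  price
0  B101   48.5
1  C102  100.0
2  C202    3.0
3  D101   91.0
4  E102  161.5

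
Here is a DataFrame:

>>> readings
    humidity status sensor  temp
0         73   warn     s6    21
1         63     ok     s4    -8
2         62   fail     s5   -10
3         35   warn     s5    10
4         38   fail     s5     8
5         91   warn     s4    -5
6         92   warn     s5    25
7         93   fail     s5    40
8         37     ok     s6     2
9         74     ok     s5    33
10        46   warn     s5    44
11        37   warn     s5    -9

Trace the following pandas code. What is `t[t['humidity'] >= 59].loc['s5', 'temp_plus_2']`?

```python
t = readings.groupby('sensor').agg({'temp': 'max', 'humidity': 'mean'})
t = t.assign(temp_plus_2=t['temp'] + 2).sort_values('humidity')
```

46

group by sensor: max(temp), mean(humidity):
        temp  humidity
sensor                
s4        -5    77.000
s5        44    59.625
s6        21    55.000
add column temp_plus_2 = t['temp'] + 2:
        temp  humidity  temp_plus_2
sensor                             
s4        -5    77.000           -3
s5        44    59.625           46
s6        21    55.000           23
sort by humidity:
        temp  humidity  temp_plus_2
sensor                             
s6        21    55.000           23
s5        44    59.625           46
s4        -5    77.000           -3
filter rows where humidity >= 59:
        temp  humidity  temp_plus_2
sensor                             
s5        44    59.625           46
s4        -5    77.000           -3
So loc['s5', 'temp_plus_2'] = 46.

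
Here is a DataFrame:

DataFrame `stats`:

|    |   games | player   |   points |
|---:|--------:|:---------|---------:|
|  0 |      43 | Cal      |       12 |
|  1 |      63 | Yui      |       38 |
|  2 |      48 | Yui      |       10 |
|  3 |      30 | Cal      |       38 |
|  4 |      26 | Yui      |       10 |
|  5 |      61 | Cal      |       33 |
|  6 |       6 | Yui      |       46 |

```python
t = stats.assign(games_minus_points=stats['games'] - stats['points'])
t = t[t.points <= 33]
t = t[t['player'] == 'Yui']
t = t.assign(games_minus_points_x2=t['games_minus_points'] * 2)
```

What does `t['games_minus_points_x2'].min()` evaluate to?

add column games_minus_points = stats['games'] - stats['points']:
   games player  points  games_minus_points
0     43    Cal      12                  31
1     63    Yui      38                  25
2     48    Yui      10                  38
3     30    Cal      38                  -8
4     26    Yui      10                  16
5     61    Cal      33                  28
6      6    Yui      46                 -40
filter rows where points <= 33:
   games player  points  games_minus_points
0     43    Cal      12                  31
2     48    Yui      10                  38
4     26    Yui      10                  16
5     61    Cal      33                  28
filter rows where player == 'Yui':
   games player  points  games_minus_points
2     48    Yui      10                  38
4     26    Yui      10                  16
add column games_minus_points_x2 = t['games_minus_points'] * 2:
   games player  points  games_minus_points  games_minus_points_x2
2     48    Yui      10                  38                     76
4     26    Yui      10                  16                     32
The min of column 'games_minus_points_x2' is 32.

32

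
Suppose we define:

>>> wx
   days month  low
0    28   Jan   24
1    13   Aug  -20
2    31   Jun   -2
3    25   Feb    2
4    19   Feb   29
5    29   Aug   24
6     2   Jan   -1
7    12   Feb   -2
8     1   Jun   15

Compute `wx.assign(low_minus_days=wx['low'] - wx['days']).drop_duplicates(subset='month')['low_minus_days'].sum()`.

add column low_minus_days = wx['low'] - wx['days']:
   days month  low  low_minus_days
0    28   Jan   24              -4
1    13   Aug  -20             -33
2    31   Jun   -2             -33
3    25   Feb    2             -23
4    19   Feb   29              10
5    29   Aug   24              -5
6     2   Jan   -1              -3
7    12   Feb   -2             -14
8     1   Jun   15              14
drop duplicate month (keep=first):
   days month  low  low_minus_days
0    28   Jan   24              -4
1    13   Aug  -20             -33
2    31   Jun   -2             -33
3    25   Feb    2             -23
The sum of column 'low_minus_days' is -93.

-93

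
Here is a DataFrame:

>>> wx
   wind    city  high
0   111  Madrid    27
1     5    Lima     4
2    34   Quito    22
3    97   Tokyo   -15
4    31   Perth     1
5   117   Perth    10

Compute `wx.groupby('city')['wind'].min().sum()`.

278

group by city, min of wind:
city
Lima        5
Madrid    111
Perth      31
Quito      34
Tokyo      97
Name: wind, dtype: int64
So sum() = 278.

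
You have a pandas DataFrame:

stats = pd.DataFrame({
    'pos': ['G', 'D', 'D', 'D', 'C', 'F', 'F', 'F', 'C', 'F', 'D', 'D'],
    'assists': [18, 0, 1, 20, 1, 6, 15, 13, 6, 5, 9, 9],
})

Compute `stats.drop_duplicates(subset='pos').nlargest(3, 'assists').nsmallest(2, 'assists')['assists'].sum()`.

7

drop duplicate pos (keep=first):
  pos  assists
0   G       18
1   D        0
4   C        1
5   F        6
take 3 rows with largest assists:
  pos  assists
0   G       18
5   F        6
4   C        1
take 2 rows with smallest assists:
  pos  assists
4   C        1
5   F        6
sum of column 'assists' → 7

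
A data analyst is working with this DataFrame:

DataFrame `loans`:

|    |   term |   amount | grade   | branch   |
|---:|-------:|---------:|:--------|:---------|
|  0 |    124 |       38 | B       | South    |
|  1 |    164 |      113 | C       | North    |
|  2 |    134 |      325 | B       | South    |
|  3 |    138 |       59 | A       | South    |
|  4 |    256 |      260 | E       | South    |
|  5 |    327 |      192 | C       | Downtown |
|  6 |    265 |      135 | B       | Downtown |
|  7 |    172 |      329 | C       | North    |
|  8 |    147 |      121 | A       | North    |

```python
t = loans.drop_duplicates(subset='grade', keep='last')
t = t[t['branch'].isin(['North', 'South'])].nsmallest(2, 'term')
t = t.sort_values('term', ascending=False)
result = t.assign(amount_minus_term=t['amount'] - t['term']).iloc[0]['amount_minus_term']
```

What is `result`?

157

drop duplicate grade (keep=last):
   term  amount grade    branch
4   256     260     E     South
6   265     135     B  Downtown
7   172     329     C     North
8   147     121     A     North
filter rows where branch in ['North', 'South']:
   term  amount grade branch
4   256     260     E  South
7   172     329     C  North
8   147     121     A  North
take 2 rows with smallest term:
   term  amount grade branch
8   147     121     A  North
7   172     329     C  North
sort by term descending:
   term  amount grade branch
7   172     329     C  North
8   147     121     A  North
add column amount_minus_term = t['amount'] - t['term']:
   term  amount grade branch  amount_minus_term
7   172     329     C  North                157
8   147     121     A  North                -26
value at position 0, column 'amount_minus_term' → 157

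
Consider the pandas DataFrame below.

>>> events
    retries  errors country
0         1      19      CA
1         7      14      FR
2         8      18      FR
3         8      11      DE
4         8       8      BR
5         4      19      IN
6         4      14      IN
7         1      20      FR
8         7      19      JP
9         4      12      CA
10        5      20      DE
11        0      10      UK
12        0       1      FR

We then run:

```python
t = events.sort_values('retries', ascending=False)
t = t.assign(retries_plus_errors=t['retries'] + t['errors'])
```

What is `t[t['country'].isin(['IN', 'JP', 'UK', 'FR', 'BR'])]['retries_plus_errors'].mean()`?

18.0

sort by retries descending:
    retries  errors country
2         8      18      FR
3         8      11      DE
4         8       8      BR
1         7      14      FR
8         7      19      JP
10        5      20      DE
5         4      19      IN
6         4      14      IN
9         4      12      CA
0         1      19      CA
7         1      20      FR
11        0      10      UK
12        0       1      FR
add column retries_plus_errors = t['retries'] + t['errors']:
    retries  errors country  retries_plus_errors
2         8      18      FR                   26
3         8      11      DE                   19
4         8       8      BR                   16
1         7      14      FR                   21
8         7      19      JP                   26
10        5      20      DE                   25
5         4      19      IN                   23
6         4      14      IN                   18
9         4      12      CA                   16
0         1      19      CA                   20
7         1      20      FR                   21
11        0      10      UK                   10
12        0       1      FR                    1
filter rows where country in ['IN', 'JP', 'UK', 'FR', 'BR']:
    retries  errors country  retries_plus_errors
2         8      18      FR                   26
4         8       8      BR                   16
1         7      14      FR                   21
8         7      19      JP                   26
5         4      19      IN                   23
6         4      14      IN                   18
7         1      20      FR                   21
11        0      10      UK                   10
12        0       1      FR                    1
So mean() = 18.0.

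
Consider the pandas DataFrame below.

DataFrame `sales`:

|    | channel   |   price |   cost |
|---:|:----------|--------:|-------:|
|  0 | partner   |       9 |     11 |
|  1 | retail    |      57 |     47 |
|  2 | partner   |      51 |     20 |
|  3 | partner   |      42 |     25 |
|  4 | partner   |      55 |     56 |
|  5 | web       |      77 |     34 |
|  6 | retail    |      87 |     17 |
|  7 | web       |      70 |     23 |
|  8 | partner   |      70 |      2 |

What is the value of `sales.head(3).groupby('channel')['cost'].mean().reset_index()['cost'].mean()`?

take first 3 rows:
   channel  price  cost
0  partner      9    11
1   retail     57    47
2  partner     51    20
group by channel, mean of cost:
channel
partner    15.5
retail     47.0
Name: cost, dtype: float64
reset_index():
   channel  cost
0  partner  15.5
1   retail  47.0

31.25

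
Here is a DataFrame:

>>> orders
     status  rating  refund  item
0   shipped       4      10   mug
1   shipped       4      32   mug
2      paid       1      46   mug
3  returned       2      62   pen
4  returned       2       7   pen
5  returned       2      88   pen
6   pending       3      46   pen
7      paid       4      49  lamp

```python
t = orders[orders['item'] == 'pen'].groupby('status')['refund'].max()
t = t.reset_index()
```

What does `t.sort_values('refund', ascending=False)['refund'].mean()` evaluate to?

67.0

filter rows where item == 'pen':
     status  rating  refund item
3  returned       2      62  pen
4  returned       2       7  pen
5  returned       2      88  pen
6   pending       3      46  pen
group by status, max of refund:
status
pending     46
returned    88
Name: refund, dtype: int64
reset_index():
     status  refund
0   pending      46
1  returned      88
sort by refund descending:
     status  refund
1  returned      88
0   pending      46
The mean of column 'refund' is 67.0.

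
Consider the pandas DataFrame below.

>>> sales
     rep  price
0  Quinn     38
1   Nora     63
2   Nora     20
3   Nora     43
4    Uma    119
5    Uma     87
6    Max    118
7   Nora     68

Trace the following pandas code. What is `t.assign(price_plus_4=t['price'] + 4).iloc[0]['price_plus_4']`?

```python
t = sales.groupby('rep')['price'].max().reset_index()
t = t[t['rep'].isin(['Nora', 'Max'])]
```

group by rep, max of price:
rep
Max      118
Nora      68
Quinn     38
Uma      119
Name: price, dtype: int64
reset_index():
     rep  price
0    Max    118
1   Nora     68
2  Quinn     38
3    Uma    119
filter rows where rep in ['Nora', 'Max']:
    rep  price
0   Max    118
1  Nora     68
add column price_plus_4 = t['price'] + 4:
    rep  price  price_plus_4
0   Max    118           122
1  Nora     68            72

122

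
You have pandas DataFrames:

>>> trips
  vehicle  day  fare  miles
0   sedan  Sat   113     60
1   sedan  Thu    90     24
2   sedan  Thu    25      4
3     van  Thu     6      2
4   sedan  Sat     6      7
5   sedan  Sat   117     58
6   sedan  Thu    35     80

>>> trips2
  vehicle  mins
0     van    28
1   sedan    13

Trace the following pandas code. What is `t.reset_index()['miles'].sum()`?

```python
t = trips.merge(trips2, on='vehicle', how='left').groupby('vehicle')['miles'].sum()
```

235

merge on 'vehicle' (how='left') → 7 rows:
  vehicle  day  fare  miles  mins
0   sedan  Sat   113     60    13
1   sedan  Thu    90     24    13
2   sedan  Thu    25      4    13
3     van  Thu     6      2    28
4   sedan  Sat     6      7    13
5   sedan  Sat   117     58    13
6   sedan  Thu    35     80    13
group by vehicle, sum of miles:
vehicle
sedan    233
van        2
Name: miles, dtype: int64
reset_index():
  vehicle  miles
0   sedan    233
1     van      2
Hence 235.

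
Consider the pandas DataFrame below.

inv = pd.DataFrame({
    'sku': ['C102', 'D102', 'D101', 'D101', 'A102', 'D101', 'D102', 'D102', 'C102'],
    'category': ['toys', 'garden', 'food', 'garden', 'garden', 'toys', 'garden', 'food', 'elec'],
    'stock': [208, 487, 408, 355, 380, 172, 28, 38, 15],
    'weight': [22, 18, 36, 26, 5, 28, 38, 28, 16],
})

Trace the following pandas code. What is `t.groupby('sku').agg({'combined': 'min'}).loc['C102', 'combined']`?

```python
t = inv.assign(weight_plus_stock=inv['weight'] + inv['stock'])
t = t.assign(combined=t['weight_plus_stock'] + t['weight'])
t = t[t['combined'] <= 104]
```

add column weight_plus_stock = inv['weight'] + inv['stock']:
    sku category  stock  weight  weight_plus_stock
0  C102     toys    208      22                230
1  D102   garden    487      18                505
2  D101     food    408      36                444
3  D101   garden    355      26                381
4  A102   garden    380       5                385
5  D101     toys    172      28                200
6  D102   garden     28      38                 66
7  D102     food     38      28                 66
8  C102     elec     15      16                 31
add column combined = t['weight_plus_stock'] + t['weight']:
    sku category  stock  weight  weight_plus_stock  combined
0  C102     toys    208      22                230       252
1  D102   garden    487      18                505       523
2  D101     food    408      36                444       480
3  D101   garden    355      26                381       407
4  A102   garden    380       5                385       390
5  D101     toys    172      28                200       228
6  D102   garden     28      38                 66       104
7  D102     food     38      28                 66        94
8  C102     elec     15      16                 31        47
filter rows where combined <= 104:
    sku category  stock  weight  weight_plus_stock  combined
6  D102   garden     28      38                 66       104
7  D102     food     38      28                 66        94
8  C102     elec     15      16                 31        47
group by sku, min of combined:
      combined
sku           
C102        47
D102        94
Then the value at row 'C102', column 'combined': 47

47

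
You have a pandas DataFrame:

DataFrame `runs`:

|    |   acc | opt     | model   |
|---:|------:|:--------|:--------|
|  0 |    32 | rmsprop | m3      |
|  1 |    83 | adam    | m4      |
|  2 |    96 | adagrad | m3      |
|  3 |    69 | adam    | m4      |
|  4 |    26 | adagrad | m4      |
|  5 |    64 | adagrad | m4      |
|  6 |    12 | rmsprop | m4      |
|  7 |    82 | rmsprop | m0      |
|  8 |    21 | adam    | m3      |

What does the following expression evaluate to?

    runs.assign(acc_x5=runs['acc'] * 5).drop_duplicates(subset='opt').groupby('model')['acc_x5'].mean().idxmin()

add column acc_x5 = runs['acc'] * 5:
   acc      opt model  acc_x5
0   32  rmsprop    m3     160
1   83     adam    m4     415
2   96  adagrad    m3     480
3   69     adam    m4     345
4   26  adagrad    m4     130
5   64  adagrad    m4     320
6   12  rmsprop    m4      60
7   82  rmsprop    m0     410
8   21     adam    m3     105
drop duplicate opt (keep=first):
   acc      opt model  acc_x5
0   32  rmsprop    m3     160
1   83     adam    m4     415
2   96  adagrad    m3     480
group by model, mean of acc_x5:
model
m3    320.0
m4    415.0
Name: acc_x5, dtype: float64
label with the smallest value → m3

m3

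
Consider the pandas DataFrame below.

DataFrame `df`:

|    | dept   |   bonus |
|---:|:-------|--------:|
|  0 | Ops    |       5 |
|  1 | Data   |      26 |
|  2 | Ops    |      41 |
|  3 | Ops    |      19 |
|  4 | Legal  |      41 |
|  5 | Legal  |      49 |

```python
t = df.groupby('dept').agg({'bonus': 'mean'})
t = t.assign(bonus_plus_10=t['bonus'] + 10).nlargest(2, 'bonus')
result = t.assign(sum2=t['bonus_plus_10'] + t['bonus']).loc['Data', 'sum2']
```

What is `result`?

group by dept, mean of bonus:
           bonus
dept            
Data   26.000000
Legal  45.000000
Ops    21.666667
add column bonus_plus_10 = t['bonus'] + 10:
           bonus  bonus_plus_10
dept                           
Data   26.000000      36.000000
Legal  45.000000      55.000000
Ops    21.666667      31.666667
take 2 rows with largest bonus:
       bonus  bonus_plus_10
dept                       
Legal   45.0           55.0
Data    26.0           36.0
add column sum2 = t['bonus_plus_10'] + t['bonus']:
       bonus  bonus_plus_10   sum2
dept                              
Legal   45.0           55.0  100.0
Data    26.0           36.0   62.0
Finally, value at row 'Data', column 'sum2' = 62.0.

62.0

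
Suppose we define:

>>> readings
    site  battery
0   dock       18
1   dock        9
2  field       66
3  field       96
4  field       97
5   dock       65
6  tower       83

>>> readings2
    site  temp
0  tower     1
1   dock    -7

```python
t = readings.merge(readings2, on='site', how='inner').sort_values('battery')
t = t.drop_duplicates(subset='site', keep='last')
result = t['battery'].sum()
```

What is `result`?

148

merge on 'site' (how='inner') → 4 rows:
    site  battery  temp
0   dock       18    -7
1   dock        9    -7
2   dock       65    -7
3  tower       83     1
sort by battery:
    site  battery  temp
1   dock        9    -7
0   dock       18    -7
2   dock       65    -7
3  tower       83     1
drop duplicate site (keep=last):
    site  battery  temp
2   dock       65    -7
3  tower       83     1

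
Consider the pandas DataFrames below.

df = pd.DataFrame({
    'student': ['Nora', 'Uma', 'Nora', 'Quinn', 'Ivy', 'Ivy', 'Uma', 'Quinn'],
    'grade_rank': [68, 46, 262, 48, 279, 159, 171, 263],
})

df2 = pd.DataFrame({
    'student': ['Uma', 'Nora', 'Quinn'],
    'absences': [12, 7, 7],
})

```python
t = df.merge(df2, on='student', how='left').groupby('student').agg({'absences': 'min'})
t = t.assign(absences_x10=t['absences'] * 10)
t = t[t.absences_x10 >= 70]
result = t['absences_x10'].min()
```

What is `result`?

merge on 'student' (how='left') → 8 rows:
  student  grade_rank  absences
0    Nora          68       7.0
1     Uma          46      12.0
2    Nora         262       7.0
3   Quinn          48       7.0
4     Ivy         279       NaN
5     Ivy         159       NaN
6     Uma         171      12.0
7   Quinn         263       7.0
group by student, min of absences:
         absences
student          
Ivy           NaN
Nora          7.0
Quinn         7.0
Uma          12.0
add column absences_x10 = t['absences'] * 10:
         absences  absences_x10
student                        
Ivy           NaN           NaN
Nora          7.0          70.0
Quinn         7.0          70.0
Uma          12.0         120.0
filter rows where absences_x10 >= 70:
         absences  absences_x10
student                        
Nora          7.0          70.0
Quinn         7.0          70.0
Uma          12.0         120.0

70.0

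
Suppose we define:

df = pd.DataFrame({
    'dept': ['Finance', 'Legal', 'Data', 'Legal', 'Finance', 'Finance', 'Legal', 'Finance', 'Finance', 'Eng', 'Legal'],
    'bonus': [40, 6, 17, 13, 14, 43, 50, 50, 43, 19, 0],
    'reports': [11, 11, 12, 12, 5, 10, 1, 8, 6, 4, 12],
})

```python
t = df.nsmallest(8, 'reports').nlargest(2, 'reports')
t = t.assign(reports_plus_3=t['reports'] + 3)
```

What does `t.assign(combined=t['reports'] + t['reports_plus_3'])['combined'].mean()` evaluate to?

25.0

take 8 rows with smallest reports:
      dept  bonus  reports
6    Legal     50        1
9      Eng     19        4
4  Finance     14        5
8  Finance     43        6
7  Finance     50        8
5  Finance     43       10
0  Finance     40       11
1    Legal      6       11
take 2 rows with largest reports:
      dept  bonus  reports
0  Finance     40       11
1    Legal      6       11
add column reports_plus_3 = t['reports'] + 3:
      dept  bonus  reports  reports_plus_3
0  Finance     40       11              14
1    Legal      6       11              14
add column combined = t['reports'] + t['reports_plus_3']:
      dept  bonus  reports  reports_plus_3  combined
0  Finance     40       11              14        25
1    Legal      6       11              14        25
Reading off the mean of column 'combined', we get 25.0.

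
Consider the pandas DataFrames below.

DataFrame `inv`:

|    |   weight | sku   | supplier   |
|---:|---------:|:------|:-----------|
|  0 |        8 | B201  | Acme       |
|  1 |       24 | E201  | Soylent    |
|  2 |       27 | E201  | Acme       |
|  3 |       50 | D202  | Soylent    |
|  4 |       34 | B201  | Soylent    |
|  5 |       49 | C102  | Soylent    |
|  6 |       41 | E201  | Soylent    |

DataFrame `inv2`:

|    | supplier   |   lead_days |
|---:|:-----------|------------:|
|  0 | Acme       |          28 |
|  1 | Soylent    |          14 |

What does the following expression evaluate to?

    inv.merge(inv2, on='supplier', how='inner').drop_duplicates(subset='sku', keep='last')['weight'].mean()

merge on 'supplier' (how='inner') → 7 rows:
   weight   sku supplier  lead_days
0       8  B201     Acme         28
1      24  E201  Soylent         14
2      27  E201     Acme         28
3      50  D202  Soylent         14
4      34  B201  Soylent         14
5      49  C102  Soylent         14
6      41  E201  Soylent         14
drop duplicate sku (keep=last):
   weight   sku supplier  lead_days
3      50  D202  Soylent         14
4      34  B201  Soylent         14
5      49  C102  Soylent         14
6      41  E201  Soylent         14
Finally, mean of column 'weight' = 43.5.

43.5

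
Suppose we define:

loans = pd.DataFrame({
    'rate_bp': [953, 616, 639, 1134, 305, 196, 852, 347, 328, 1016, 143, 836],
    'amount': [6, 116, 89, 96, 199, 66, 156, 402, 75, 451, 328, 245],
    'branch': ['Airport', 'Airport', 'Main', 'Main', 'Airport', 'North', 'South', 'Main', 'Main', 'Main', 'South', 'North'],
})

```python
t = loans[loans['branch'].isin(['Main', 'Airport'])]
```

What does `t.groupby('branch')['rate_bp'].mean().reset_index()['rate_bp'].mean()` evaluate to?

658.733333333

filter rows where branch in ['Main', 'Airport']:
   rate_bp  amount   branch
0      953       6  Airport
1      616     116  Airport
2      639      89     Main
3     1134      96     Main
4      305     199  Airport
7      347     402     Main
8      328      75     Main
9     1016     451     Main
group by branch, mean of rate_bp:
branch
Airport    624.666667
Main       692.800000
Name: rate_bp, dtype: float64
reset_index():
    branch     rate_bp
0  Airport  624.666667
1     Main  692.800000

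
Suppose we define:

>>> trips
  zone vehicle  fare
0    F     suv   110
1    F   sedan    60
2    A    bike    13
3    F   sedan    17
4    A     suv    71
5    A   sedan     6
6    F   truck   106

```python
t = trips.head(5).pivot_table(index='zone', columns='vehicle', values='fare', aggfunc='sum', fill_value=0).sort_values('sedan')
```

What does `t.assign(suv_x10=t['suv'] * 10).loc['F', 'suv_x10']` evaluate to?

take first 5 rows:
  zone vehicle  fare
0    F     suv   110
1    F   sedan    60
2    A    bike    13
3    F   sedan    17
4    A     suv    71
pivot: rows=zone, cols=vehicle, sum(fare):
vehicle  bike  sedan  suv
zone                     
A          13      0   71
F           0     77  110
sort by sedan:
vehicle  bike  sedan  suv
zone                     
A          13      0   71
F           0     77  110
add column suv_x10 = t['suv'] * 10:
vehicle  bike  sedan  suv  suv_x10
zone                              
A          13      0   71      710
F           0     77  110     1100
Finally, value at row 'F', column 'suv_x10' = 1100.

1100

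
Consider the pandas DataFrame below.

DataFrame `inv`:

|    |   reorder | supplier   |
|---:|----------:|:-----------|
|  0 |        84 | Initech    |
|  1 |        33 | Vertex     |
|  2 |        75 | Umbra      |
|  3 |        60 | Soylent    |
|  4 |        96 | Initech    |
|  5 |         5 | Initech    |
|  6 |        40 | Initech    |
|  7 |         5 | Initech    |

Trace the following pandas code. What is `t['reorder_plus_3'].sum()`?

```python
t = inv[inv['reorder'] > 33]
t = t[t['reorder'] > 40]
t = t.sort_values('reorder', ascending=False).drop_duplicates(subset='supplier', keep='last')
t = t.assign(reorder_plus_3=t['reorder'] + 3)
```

filter rows where reorder > 33:
   reorder supplier
0       84  Initech
2       75    Umbra
3       60  Soylent
4       96  Initech
6       40  Initech
filter rows where reorder > 40:
   reorder supplier
0       84  Initech
2       75    Umbra
3       60  Soylent
4       96  Initech
sort by reorder descending:
   reorder supplier
4       96  Initech
0       84  Initech
2       75    Umbra
3       60  Soylent
drop duplicate supplier (keep=last):
   reorder supplier
0       84  Initech
2       75    Umbra
3       60  Soylent
add column reorder_plus_3 = t['reorder'] + 3:
   reorder supplier  reorder_plus_3
0       84  Initech              87
2       75    Umbra              78
3       60  Soylent              63
The sum of column 'reorder_plus_3' is 228.

228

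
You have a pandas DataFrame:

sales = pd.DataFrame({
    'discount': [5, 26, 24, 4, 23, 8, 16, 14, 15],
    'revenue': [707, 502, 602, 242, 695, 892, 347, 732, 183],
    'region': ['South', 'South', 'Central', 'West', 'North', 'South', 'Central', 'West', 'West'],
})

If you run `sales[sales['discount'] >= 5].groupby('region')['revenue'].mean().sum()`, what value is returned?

filter rows where discount >= 5:
   discount  revenue   region
0         5      707    South
1        26      502    South
2        24      602  Central
4        23      695    North
5         8      892    South
6        16      347  Central
7        14      732     West
8        15      183     West
group by region, mean of revenue:
region
Central    474.500000
North      695.000000
South      700.333333
West       457.500000
Name: revenue, dtype: float64

2327.33333333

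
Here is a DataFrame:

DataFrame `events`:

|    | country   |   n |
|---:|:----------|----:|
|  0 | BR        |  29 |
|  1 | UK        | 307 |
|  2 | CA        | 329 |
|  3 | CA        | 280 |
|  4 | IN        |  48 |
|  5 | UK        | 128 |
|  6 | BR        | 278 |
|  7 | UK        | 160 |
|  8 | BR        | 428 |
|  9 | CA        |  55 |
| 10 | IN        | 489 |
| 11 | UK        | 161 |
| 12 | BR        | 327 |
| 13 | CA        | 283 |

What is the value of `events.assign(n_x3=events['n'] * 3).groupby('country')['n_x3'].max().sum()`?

add column n_x3 = events['n'] * 3:
   country    n  n_x3
0       BR   29    87
1       UK  307   921
2       CA  329   987
3       CA  280   840
4       IN   48   144
5       UK  128   384
6       BR  278   834
7       UK  160   480
8       BR  428  1284
9       CA   55   165
10      IN  489  1467
11      UK  161   483
12      BR  327   981
13      CA  283   849
group by country, max of n_x3:
country
BR    1284
CA     987
IN    1467
UK     921
Name: n_x3, dtype: int64
Then the sum of the resulting series: 4659

4659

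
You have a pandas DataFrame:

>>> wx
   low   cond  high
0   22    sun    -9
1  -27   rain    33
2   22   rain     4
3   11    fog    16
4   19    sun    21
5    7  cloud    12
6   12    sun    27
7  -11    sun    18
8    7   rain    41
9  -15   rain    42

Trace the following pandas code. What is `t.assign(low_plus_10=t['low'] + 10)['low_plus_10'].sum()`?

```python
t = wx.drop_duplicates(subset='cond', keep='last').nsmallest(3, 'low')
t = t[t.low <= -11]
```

-6

drop duplicate cond (keep=last):
   low   cond  high
3   11    fog    16
5    7  cloud    12
7  -11    sun    18
9  -15   rain    42
take 3 rows with smallest low:
   low   cond  high
9  -15   rain    42
7  -11    sun    18
5    7  cloud    12
filter rows where low <= -11:
   low  cond  high
9  -15  rain    42
7  -11   sun    18
add column low_plus_10 = t['low'] + 10:
   low  cond  high  low_plus_10
9  -15  rain    42           -5
7  -11   sun    18           -1
sum of column 'low_plus_10' → -6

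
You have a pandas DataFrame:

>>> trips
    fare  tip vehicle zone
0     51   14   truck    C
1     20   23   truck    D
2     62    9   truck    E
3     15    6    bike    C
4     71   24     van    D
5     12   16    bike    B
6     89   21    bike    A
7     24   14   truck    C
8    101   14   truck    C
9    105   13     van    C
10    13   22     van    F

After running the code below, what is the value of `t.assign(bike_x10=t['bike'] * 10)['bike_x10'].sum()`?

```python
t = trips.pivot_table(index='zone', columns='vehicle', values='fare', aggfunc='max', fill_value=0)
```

pivot: rows=zone, cols=vehicle, max(fare):
vehicle  bike  truck  van
zone                     
A          89      0    0
B          12      0    0
C          15    101  105
D           0     20   71
E           0     62    0
F           0      0   13
add column bike_x10 = t['bike'] * 10:
vehicle  bike  truck  van  bike_x10
zone                               
A          89      0    0       890
B          12      0    0       120
C          15    101  105       150
D           0     20   71         0
E           0     62    0         0
F           0      0   13         0
The sum of column 'bike_x10' is 1160.

1160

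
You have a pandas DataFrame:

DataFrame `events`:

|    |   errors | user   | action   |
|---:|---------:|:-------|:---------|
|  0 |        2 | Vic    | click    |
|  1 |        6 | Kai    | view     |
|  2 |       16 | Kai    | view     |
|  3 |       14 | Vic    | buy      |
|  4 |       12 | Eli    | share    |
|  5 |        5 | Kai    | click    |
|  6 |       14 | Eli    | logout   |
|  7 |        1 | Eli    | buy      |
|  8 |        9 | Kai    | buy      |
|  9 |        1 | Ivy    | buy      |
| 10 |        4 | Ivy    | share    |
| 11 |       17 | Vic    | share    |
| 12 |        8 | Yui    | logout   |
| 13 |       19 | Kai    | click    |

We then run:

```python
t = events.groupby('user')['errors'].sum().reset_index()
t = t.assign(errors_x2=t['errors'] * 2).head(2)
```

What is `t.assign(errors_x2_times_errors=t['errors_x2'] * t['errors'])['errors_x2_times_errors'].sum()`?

1508

group by user, sum of errors:
user
Eli    27
Ivy     5
Kai    55
Vic    33
Yui     8
Name: errors, dtype: int64
reset_index():
  user  errors
0  Eli      27
1  Ivy       5
2  Kai      55
3  Vic      33
4  Yui       8
add column errors_x2 = t['errors'] * 2:
  user  errors  errors_x2
0  Eli      27         54
1  Ivy       5         10
2  Kai      55        110
3  Vic      33         66
4  Yui       8         16
take first 2 rows:
  user  errors  errors_x2
0  Eli      27         54
1  Ivy       5         10
add column errors_x2_times_errors = t['errors_x2'] * t['errors']:
  user  errors  errors_x2  errors_x2_times_errors
0  Eli      27         54                    1458
1  Ivy       5         10                      50
Taking the sum of column 'errors_x2_times_errors' gives 1508.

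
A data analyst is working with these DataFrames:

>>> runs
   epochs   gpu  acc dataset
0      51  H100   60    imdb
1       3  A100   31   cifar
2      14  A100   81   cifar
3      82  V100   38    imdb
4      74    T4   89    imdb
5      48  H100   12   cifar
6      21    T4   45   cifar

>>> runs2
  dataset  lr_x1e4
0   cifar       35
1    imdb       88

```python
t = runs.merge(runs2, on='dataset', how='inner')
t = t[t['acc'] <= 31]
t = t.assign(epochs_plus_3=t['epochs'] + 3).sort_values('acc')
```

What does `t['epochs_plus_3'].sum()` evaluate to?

merge on 'dataset' (how='inner') → 7 rows:
   epochs   gpu  acc dataset  lr_x1e4
0      51  H100   60    imdb       88
1       3  A100   31   cifar       35
2      14  A100   81   cifar       35
3      82  V100   38    imdb       88
4      74    T4   89    imdb       88
5      48  H100   12   cifar       35
6      21    T4   45   cifar       35
filter rows where acc <= 31:
   epochs   gpu  acc dataset  lr_x1e4
1       3  A100   31   cifar       35
5      48  H100   12   cifar       35
add column epochs_plus_3 = t['epochs'] + 3:
   epochs   gpu  acc dataset  lr_x1e4  epochs_plus_3
1       3  A100   31   cifar       35              6
5      48  H100   12   cifar       35             51
sort by acc:
   epochs   gpu  acc dataset  lr_x1e4  epochs_plus_3
5      48  H100   12   cifar       35             51
1       3  A100   31   cifar       35              6
Hence 57.

57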